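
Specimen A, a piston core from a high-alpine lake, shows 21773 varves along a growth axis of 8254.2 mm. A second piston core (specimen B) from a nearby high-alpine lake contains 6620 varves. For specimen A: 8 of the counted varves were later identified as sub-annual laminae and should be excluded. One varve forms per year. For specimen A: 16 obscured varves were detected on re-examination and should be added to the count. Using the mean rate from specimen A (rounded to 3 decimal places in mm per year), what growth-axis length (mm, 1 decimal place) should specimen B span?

2509.0 mm

Specimen A: adjusted count: 21773 − 8 + 16 = 21781 varves.
A: Extension rate ≈ 8254.2 / 21781 = 0.379 mm/yr.
Length of B = 0.379 × 6620 = 2509.0 mm.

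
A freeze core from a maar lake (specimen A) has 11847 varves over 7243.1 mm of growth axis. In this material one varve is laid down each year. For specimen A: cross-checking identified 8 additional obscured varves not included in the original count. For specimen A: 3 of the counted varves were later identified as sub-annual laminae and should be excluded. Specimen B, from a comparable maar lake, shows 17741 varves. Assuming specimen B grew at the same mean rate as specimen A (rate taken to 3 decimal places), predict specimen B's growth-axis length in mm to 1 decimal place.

Specimen A: after corrections the count is 11847 − 3 + 8 = 11852 varves.
A: Mean rate = 7243.1 mm / 11852 years ≈ 0.611 mm/yr.
For B, 0.611 mm/year × 17741 years = 10839.8 mm.

10839.8 mm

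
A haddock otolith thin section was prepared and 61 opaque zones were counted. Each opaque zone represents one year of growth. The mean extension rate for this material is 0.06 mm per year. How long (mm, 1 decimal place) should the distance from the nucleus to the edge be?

61 years of growth are recorded.
Predicted length = 0.06 mm/year × 61 years = 3.7 mm.

3.7 mm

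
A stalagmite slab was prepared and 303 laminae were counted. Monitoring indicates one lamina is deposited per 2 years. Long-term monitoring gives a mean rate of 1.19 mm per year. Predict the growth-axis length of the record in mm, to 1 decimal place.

721.1 mm

Multiplying by 2 years per lamina: 303 × 2 = 606 years.
606 years at 1.19 mm/year gives 1.19 × 606 = 721.1 mm.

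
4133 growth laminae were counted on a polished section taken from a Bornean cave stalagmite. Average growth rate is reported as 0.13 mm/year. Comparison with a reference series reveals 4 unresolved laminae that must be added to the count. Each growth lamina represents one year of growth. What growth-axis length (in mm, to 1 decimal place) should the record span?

537.8 mm

Adjusted count: 4133 + 4 = 4137 growth laminae.
Length ≈ 0.13 × 4137 = 537.8 mm.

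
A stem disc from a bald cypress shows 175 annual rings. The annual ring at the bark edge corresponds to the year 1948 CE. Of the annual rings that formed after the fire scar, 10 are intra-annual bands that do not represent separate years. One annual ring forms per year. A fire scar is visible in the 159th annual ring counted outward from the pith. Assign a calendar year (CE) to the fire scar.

1942 CE

Between annual ring 159 and the bark edge there are 175 − 159 = 16 annual rings.
Excluding 10 false annual rings: 16 − 10 = 6.
The annual ring at the bark edge is 1948 CE, so the fire scar dates to 1948 − 6 = 1942 CE.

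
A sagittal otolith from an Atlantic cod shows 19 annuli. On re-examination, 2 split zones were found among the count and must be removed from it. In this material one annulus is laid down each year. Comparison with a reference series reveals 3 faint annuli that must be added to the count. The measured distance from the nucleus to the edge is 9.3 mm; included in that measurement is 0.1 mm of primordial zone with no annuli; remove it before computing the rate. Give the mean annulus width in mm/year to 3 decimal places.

0.460 mm/year

True annulus count = 19 − 2 + 3 = 20.
The growth record spans 9.3 − 0.1 = 9.2 mm.
Mean rate = 9.2 mm / 20 years ≈ 0.460 mm/year.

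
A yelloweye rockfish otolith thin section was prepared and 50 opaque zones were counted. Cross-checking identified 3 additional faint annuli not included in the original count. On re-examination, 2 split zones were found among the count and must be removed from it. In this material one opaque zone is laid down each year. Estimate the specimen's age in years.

True opaque zone count = 50 − 2 + 3 = 51.
At one opaque zone per year, that is 51 years.

51 yr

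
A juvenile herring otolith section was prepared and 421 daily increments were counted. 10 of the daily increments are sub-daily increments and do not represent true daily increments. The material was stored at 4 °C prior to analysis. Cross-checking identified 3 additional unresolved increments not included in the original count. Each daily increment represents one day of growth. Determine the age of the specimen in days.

Adjusted count: 421 − 10 + 3 = 414 daily increments.
With a one-to-one daily increment periodicity this is 414 days.

414 d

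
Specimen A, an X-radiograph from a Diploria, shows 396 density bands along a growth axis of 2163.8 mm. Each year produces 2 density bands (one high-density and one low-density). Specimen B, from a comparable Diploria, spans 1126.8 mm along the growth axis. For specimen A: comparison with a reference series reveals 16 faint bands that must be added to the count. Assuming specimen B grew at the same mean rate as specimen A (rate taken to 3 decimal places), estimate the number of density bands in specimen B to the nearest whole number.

Specimen A: after corrections the count is 396 + 16 = 412 density bands.
Specimen A: dividing by 2 density bands per year: 412 / 2 = 206 years.
A: Mean rate = 2163.8 mm / 206 years ≈ 10.504 mm per year.
For B, 1126.8 / 10.504 = 107.27 years; at 2 density bands per year that is 107.27 × 2 ≈ 215 density bands.

215 density bands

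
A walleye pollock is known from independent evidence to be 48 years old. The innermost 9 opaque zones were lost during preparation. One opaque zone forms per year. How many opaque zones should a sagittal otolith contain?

At one opaque zone per year, 48 years correspond to 48 opaque zones.
Less the 9 uncaptured opaque zones: 48 − 9 = 39.

39 opaque zones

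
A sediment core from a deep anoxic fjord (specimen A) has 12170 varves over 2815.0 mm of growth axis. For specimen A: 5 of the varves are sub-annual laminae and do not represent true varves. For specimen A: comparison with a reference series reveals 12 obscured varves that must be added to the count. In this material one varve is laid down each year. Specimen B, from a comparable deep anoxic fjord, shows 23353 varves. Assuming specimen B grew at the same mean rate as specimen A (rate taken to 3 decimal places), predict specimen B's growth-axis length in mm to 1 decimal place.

Specimen A: after corrections the count is 12170 − 5 + 12 = 12177 varves.
A: Extension rate ≈ 2815.0 / 12177 = 0.231 mm per year.
B's length ≈ 0.231 × 23353 = 5394.5 mm.

5394.5 mm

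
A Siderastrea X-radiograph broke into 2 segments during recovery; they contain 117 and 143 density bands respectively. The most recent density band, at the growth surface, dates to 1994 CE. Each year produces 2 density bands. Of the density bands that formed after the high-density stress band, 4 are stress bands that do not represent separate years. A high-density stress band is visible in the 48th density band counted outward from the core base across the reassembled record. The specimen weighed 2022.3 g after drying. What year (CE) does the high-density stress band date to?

Total density bands = 117 + 143 = 260.
260 − 48 = 212 density bands lie beyond the high-density stress band toward the growth surface.
Excluding 4 false density bands: 212 − 4 = 208.
Dividing by 2 density bands per year: 208 / 2 = 104 years.
1994 − 104 = 1890 CE.

1890 CE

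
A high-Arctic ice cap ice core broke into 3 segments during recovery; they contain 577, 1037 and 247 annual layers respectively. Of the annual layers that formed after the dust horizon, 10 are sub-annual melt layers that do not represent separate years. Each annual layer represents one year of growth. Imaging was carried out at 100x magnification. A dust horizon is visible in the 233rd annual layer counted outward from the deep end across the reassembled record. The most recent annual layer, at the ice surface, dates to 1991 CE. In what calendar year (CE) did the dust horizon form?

373 CE

Total annual layers = 577 + 1037 + 247 = 1861.
Between annual layer 233 and the ice surface there are 1861 − 233 = 1628 annual layers.
Excluding 10 false annual layers: 1628 − 10 = 1618.
1991 − 1618 = 373 CE.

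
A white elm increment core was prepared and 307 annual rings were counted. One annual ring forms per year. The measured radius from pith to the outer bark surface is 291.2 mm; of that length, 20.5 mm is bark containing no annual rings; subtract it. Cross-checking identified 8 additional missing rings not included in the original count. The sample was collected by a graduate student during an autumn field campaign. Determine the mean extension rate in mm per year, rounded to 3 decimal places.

After corrections the count is 307 + 8 = 315 annual rings.
Removing the 20.5 mm offcut leaves 291.2 − 20.5 = 270.7 mm.
Extension rate ≈ 270.7 / 315 = 0.859 mm per year.

0.859 mm per year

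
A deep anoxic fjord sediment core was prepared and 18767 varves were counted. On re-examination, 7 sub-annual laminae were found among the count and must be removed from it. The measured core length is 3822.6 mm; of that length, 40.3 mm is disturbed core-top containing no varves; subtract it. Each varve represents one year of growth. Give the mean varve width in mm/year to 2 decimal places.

Adjusted count: 18767 − 7 = 18760 varves.
Removing the 40.3 mm offcut leaves 3822.6 − 40.3 = 3782.3 mm.
3782.3 mm over 18760 years gives 3782.3 / 18760 ≈ 0.20 mm/year.

0.20 mm/year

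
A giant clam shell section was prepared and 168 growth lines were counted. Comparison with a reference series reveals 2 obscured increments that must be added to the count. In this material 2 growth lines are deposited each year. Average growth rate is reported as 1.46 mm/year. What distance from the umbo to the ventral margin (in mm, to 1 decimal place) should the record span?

True growth line count = 168 + 2 = 170.
Dividing by 2 growth lines per year: 170 / 2 = 85 years.
Length ≈ 1.46 × 85 = 124.1 mm.

124.1 mm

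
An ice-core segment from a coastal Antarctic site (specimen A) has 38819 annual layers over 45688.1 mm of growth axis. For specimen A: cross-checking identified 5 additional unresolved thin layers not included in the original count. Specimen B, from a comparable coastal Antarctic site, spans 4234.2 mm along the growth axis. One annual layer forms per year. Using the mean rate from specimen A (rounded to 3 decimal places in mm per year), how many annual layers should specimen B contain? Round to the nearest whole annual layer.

Specimen A: correcting the raw count gives 38819 + 5 = 38824 true annual layers.
A: Mean rate = 45688.1 mm / 38824 years ≈ 1.177 mm/yr.
For B, 4234.2 / 1.177 = 3597.45 years ≈ 3597 annual layers.

3597 annual layers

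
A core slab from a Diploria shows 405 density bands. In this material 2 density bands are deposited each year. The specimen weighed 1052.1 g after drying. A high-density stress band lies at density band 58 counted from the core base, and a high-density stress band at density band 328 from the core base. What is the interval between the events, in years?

135 years

328 − 58 = 270 density bands lie between the two events.
With 2 density bands per year, 270 / 2 = 135 years.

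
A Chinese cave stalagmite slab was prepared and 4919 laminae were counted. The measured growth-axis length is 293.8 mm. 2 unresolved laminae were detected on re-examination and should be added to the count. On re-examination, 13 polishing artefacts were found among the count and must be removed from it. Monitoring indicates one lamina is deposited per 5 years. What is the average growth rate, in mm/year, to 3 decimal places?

0.012 mm/year

After corrections the count is 4919 − 13 + 2 = 4908 laminae.
Multiplying by 5 years per lamina: 4908 × 5 = 24540 years.
Extension rate ≈ 293.8 / 24540 = 0.012 mm/year.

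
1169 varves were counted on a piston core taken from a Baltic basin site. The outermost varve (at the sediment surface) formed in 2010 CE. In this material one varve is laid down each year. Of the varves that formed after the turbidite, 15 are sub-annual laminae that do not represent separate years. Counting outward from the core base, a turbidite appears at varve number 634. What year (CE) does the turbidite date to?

Between varve 634 and the sediment surface there are 1169 − 634 = 535 varves.
Excluding 15 false varves: 535 − 15 = 520.
The varve at the sediment surface is 2010 CE, so the turbidite dates to 2010 − 520 = 1490 CE.

1490 CE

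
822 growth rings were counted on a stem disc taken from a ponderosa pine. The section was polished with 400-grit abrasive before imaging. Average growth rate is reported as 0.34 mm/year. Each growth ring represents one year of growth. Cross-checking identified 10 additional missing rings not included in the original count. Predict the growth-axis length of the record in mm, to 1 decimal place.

282.9 mm

Adjusted count: 822 + 10 = 832 growth rings.
Length ≈ 0.34 × 832 = 282.9 mm.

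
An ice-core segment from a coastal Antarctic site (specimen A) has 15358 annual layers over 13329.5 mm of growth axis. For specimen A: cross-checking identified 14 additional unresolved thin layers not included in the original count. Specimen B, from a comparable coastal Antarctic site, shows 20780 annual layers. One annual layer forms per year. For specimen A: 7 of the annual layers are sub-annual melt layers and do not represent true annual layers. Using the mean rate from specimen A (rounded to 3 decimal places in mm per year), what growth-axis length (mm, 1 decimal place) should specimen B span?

Specimen A: correcting the raw count gives 15358 − 7 + 14 = 15365 true annual layers.
A: Mean rate = 13329.5 mm / 15365 years ≈ 0.868 mm/year.
For B, 0.868 mm/year × 20780 years = 18037.0 mm.

18037.0 mm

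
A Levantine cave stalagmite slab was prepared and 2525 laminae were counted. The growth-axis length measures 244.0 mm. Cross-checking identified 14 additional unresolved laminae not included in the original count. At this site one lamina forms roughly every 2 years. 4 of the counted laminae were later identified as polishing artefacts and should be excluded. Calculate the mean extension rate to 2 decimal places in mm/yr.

After corrections the count is 2525 − 4 + 14 = 2535 laminae.
2535 laminae at 2 years each span 2535 × 2 = 5070 years.
244.0 mm over 5070 years gives 244.0 / 5070 ≈ 0.05 mm/yr.

0.05 mm/yr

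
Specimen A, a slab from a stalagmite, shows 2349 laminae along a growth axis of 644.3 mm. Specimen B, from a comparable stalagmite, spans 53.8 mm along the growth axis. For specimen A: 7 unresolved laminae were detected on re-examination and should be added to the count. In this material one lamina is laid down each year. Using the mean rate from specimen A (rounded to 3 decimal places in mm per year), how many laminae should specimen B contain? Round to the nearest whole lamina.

Specimen A: true lamina count = 2349 + 7 = 2356.
A: 644.3 mm over 2356 years gives 644.3 / 2356 ≈ 0.273 mm per year.
Specimen B: 53.8 mm / 0.273 mm per year = 197.07 years ≈ 197 laminae.

197 laminae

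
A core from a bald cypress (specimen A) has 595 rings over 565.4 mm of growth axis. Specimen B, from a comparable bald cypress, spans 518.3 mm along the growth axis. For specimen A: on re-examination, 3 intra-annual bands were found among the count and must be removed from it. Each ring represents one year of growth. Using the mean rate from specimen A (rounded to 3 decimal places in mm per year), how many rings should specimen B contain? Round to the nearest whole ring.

Specimen A: adjusted count: 595 − 3 = 592 rings.
A: 565.4 mm over 592 years gives 565.4 / 592 ≈ 0.955 mm/year.
B spans 518.3 / 0.955 = 542.72 years ≈ 543 rings.

543 rings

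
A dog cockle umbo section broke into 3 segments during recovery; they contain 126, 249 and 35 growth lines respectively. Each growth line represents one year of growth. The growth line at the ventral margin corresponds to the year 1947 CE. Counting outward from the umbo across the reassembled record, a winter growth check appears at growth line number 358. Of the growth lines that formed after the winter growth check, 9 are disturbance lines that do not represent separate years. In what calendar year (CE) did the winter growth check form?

1904 CE

Total growth lines = 126 + 249 + 35 = 410.
Between growth line 358 and the ventral margin there are 410 − 358 = 52 growth lines.
Excluding 9 false growth lines: 52 − 9 = 43.
1947 − 43 = 1904 CE.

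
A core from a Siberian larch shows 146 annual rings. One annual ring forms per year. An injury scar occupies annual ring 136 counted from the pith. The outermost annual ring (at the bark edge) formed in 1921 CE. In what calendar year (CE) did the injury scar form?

146 − 136 = 10 annual rings lie beyond the injury scar toward the bark edge.
The annual ring at the bark edge is 1921 CE, so the injury scar dates to 1921 − 10 = 1911 CE.

1911 CE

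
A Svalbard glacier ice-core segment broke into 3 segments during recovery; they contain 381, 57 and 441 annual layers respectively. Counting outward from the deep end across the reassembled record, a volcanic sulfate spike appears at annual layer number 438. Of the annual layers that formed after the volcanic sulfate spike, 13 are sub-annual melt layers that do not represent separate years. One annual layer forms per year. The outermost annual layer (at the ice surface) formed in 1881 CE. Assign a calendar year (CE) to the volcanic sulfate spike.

Total annual layers = 381 + 57 + 441 = 879.
The volcanic sulfate spike sits at annual layer 438 from the deep end, so 879 − 438 = 441 annual layers formed after it.
Excluding 13 false annual layers: 441 − 13 = 428.
Counting back 428 years from 1881 CE places the volcanic sulfate spike in 1881 − 428 = 1453 CE.

1453 CE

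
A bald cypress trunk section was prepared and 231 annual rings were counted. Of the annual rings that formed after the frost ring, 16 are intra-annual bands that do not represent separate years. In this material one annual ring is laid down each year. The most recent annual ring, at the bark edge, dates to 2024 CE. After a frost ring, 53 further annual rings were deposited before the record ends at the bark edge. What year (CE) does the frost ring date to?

53 annual rings post-date the frost ring.
53 − 16 false = 37 true annual rings after the frost ring.
Counting back 37 years from 2024 CE places the frost ring in 2024 − 37 = 1987 CE.

1987 CE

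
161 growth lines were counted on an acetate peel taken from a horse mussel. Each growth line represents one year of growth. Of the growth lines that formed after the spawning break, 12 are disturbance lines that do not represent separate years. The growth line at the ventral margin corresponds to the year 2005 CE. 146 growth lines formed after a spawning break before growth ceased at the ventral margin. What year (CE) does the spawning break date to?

1871 CE

146 growth lines formed after the spawning break.
146 − 12 false = 134 true growth lines after the spawning break.
The growth line at the ventral margin is 2005 CE, so the spawning break dates to 2005 − 134 = 1871 CE.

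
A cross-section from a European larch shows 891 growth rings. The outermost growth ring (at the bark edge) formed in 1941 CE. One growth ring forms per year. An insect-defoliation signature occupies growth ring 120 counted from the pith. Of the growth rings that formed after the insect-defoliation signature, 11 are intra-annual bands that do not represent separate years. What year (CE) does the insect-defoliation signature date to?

1181 CE

891 − 120 = 771 growth rings lie beyond the insect-defoliation signature toward the bark edge.
771 − 11 false = 760 true growth rings after the insect-defoliation signature.
1941 − 760 = 1181 CE.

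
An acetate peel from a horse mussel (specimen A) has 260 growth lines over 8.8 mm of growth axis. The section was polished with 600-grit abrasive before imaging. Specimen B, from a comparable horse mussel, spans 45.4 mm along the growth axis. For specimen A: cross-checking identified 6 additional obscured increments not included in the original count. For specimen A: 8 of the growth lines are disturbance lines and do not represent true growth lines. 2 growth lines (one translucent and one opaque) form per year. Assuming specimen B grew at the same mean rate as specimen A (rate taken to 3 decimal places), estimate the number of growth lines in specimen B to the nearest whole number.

1335 growth lines

Specimen A: correcting the raw count gives 260 − 8 + 6 = 258 true growth lines.
Specimen A: dividing by 2 growth lines per year: 258 / 2 = 129 years.
A: Mean rate = 8.8 mm / 129 years ≈ 0.068 mm/year.
Specimen B: 45.4 mm / 0.068 mm per year = 667.65 years; at 2 growth lines per year that is 667.65 × 2 ≈ 1335 growth lines.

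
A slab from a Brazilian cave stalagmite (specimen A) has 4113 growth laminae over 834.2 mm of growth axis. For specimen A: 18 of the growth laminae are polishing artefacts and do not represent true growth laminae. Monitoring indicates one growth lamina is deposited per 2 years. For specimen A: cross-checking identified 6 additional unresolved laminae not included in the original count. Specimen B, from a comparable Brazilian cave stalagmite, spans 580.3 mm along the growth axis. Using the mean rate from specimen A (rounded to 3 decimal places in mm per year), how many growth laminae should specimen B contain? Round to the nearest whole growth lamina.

2845 growth laminae

Specimen A: correcting the raw count gives 4113 − 18 + 6 = 4101 true growth laminae.
Specimen A: 4101 growth laminae at 2 years each span 4101 × 2 = 8202 years.
A: Extension rate ≈ 834.2 / 8202 = 0.102 mm/yr.
B spans 580.3 / 0.102 = 5689.22 years; at 2 years per growth lamina that is 5689.22 / 2 ≈ 2845 growth laminae.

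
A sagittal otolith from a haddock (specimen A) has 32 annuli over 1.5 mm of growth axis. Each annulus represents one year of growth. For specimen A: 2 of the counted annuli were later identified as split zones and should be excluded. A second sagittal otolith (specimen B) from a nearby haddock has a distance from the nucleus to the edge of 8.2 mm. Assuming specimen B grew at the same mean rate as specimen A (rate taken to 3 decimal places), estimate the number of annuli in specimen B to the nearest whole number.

164 annuli

Specimen A: correcting the raw count gives 32 − 2 = 30 true annuli.
A: 1.5 mm over 30 years gives 1.5 / 30 ≈ 0.050 mm/year.
B spans 8.2 / 0.050 = 164.00 years ≈ 164 annuli.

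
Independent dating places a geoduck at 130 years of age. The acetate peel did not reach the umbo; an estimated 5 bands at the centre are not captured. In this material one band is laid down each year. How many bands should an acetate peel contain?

One band per year gives 130 bands over 130 years.
Subtracting the 5 bands not captured gives 130 − 5 = 125 bands in the record.

125 bands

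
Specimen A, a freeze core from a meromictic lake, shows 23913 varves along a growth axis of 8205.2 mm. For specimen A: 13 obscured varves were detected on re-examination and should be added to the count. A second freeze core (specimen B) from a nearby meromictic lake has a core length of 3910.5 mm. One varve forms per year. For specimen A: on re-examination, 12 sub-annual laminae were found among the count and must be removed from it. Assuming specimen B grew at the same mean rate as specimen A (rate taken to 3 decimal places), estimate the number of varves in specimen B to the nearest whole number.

11401 varves

Specimen A: after corrections the count is 23913 − 12 + 13 = 23914 varves.
A: Extension rate ≈ 8205.2 / 23914 = 0.343 mm/year.
Specimen B: 3910.5 mm / 0.343 mm per year = 11400.87 years ≈ 11401 varves.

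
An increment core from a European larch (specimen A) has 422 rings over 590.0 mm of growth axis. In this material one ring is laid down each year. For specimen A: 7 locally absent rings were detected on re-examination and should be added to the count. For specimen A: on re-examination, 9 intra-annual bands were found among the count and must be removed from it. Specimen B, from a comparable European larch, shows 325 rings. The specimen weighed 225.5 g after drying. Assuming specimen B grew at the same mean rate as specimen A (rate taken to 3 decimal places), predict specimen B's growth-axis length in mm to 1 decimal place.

Specimen A: adjusted count: 422 − 9 + 7 = 420 rings.
A: Mean rate = 590.0 mm / 420 years ≈ 1.405 mm/yr.
B's length ≈ 1.405 × 325 = 456.6 mm.

456.6 mm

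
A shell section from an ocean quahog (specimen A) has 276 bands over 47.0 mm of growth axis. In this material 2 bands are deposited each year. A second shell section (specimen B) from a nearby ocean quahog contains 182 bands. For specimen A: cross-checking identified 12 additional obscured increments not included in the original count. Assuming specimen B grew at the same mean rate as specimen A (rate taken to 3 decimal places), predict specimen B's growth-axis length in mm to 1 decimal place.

29.7 mm

Specimen A: true band count = 276 + 12 = 288.
Specimen A: dividing by 2 bands per year: 288 / 2 = 144 years.
A: Extension rate ≈ 47.0 / 144 = 0.326 mm/year.
Specimen B: 182 bands at 2 per year is 182 / 2 = 91 years. For B, 0.326 mm/year × 91 years = 29.7 mm.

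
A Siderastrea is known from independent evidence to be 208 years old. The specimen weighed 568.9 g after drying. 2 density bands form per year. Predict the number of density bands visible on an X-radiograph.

416 density bands

Expected density bands: 208 × 2 = 416.
So 416 density bands should be present.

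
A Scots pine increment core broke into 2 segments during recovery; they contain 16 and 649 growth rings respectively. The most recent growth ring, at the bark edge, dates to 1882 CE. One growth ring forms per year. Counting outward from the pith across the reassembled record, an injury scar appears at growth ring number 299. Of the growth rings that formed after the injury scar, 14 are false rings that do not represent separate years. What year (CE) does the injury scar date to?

Total growth rings = 16 + 649 = 665.
Between growth ring 299 and the bark edge there are 665 − 299 = 366 growth rings.
Excluding 14 false growth rings: 366 − 14 = 352.
The growth ring at the bark edge is 1882 CE, so the injury scar dates to 1882 − 352 = 1530 CE.

1530 CE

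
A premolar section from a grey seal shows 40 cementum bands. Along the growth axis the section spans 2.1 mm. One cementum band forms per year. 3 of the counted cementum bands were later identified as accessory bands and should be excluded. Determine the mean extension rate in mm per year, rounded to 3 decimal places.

0.057 mm per year

True cementum band count = 40 − 3 = 37.
Mean rate = 2.1 mm / 37 years ≈ 0.057 mm per year.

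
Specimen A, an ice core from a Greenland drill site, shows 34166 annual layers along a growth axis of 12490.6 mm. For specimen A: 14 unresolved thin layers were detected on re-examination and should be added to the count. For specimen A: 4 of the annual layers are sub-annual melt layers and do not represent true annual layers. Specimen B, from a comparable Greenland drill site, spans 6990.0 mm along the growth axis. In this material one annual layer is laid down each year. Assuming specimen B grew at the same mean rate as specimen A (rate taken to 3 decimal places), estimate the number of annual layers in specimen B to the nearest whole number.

19151 annual layers

Specimen A: correcting the raw count gives 34166 − 4 + 14 = 34176 true annual layers.
A: Mean rate = 12490.6 mm / 34176 years ≈ 0.365 mm/yr.
For B, 6990.0 / 0.365 = 19150.68 years ≈ 19151 annual layers.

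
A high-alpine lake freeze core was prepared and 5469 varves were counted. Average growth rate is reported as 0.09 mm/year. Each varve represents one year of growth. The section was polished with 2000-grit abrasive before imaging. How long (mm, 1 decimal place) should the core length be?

The record spans 5469 years at 0.09 mm per year.
Length ≈ 0.09 × 5469 = 492.2 mm.

492.2 mm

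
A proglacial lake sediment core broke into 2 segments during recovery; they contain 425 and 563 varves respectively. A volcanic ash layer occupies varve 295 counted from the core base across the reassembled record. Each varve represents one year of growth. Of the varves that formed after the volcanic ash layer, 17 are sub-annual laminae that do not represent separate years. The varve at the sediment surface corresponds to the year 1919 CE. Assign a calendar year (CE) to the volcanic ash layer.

1243 CE

Total varves = 425 + 563 = 988.
Between varve 295 and the sediment surface there are 988 − 295 = 693 varves.
Removing the 17 false varves leaves 693 − 17 = 676 true varves beyond the volcanic ash layer.
1919 − 676 = 1243 CE.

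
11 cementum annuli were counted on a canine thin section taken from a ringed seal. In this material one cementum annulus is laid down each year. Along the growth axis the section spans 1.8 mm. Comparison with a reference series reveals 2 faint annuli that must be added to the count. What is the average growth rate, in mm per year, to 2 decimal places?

Adjusted count: 11 + 2 = 13 cementum annuli.
Extension rate ≈ 1.8 / 13 = 0.14 mm per year.

0.14 mm per year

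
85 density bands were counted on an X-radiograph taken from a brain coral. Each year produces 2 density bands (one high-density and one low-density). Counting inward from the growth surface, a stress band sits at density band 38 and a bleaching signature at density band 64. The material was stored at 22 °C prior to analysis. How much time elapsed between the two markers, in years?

13 years

64 − 38 = 26 density bands lie between the two events.
Dividing by 2 density bands per year: 26 / 2 = 13 years.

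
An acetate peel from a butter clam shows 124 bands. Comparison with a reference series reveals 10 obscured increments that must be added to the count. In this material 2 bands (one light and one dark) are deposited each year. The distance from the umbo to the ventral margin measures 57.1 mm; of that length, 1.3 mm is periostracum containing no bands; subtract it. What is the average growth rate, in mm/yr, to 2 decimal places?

0.83 mm/yr

True band count = 124 + 10 = 134.
134 bands at 2 per year is 134 / 2 = 67 years.
The growth record spans 57.1 − 1.3 = 55.8 mm.
Mean rate = 55.8 mm / 67 years ≈ 0.83 mm/yr.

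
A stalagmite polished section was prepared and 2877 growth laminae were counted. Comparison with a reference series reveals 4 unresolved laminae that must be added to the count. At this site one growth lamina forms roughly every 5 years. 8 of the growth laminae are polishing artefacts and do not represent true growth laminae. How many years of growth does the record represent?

14365 years

Correcting the raw count gives 2877 − 8 + 4 = 2873 true growth laminae.
At 5 years per growth lamina, 2873 × 5 = 14365 years.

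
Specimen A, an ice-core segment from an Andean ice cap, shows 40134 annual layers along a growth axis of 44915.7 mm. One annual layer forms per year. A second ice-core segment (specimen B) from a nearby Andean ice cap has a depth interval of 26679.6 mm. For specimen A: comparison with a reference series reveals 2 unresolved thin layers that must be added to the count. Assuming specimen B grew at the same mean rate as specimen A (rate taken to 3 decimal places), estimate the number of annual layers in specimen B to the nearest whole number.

Specimen A: adjusted count: 40134 + 2 = 40136 annual layers.
A: Mean rate = 44915.7 mm / 40136 years ≈ 1.119 mm/year.
For B, 26679.6 / 1.119 = 23842.36 years ≈ 23842 annual layers.

23842 annual layers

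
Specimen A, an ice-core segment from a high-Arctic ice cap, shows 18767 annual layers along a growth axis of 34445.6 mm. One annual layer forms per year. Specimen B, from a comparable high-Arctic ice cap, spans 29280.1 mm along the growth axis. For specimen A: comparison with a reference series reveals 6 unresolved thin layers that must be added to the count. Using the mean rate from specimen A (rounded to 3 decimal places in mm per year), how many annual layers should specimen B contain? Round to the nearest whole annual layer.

15956 annual layers

Specimen A: adjusted count: 18767 + 6 = 18773 annual layers.
A: 34445.6 mm over 18773 years gives 34445.6 / 18773 ≈ 1.835 mm per year.
For B, 29280.1 / 1.835 = 15956.46 years ≈ 15956 annual layers.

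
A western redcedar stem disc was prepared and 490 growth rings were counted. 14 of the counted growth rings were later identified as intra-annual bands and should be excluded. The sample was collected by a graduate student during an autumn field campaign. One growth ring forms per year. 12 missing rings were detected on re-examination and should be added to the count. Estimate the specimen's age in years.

488 yr

True growth ring count = 490 − 14 + 12 = 488.
At one growth ring per year, that is 488 years.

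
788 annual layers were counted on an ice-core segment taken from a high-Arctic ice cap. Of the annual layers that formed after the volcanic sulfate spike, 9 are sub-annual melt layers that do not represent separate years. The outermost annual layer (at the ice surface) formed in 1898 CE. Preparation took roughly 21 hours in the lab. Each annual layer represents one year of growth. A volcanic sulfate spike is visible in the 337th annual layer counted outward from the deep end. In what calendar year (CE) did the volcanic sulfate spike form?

1456 CE

788 − 337 = 451 annual layers lie beyond the volcanic sulfate spike toward the ice surface.
451 − 9 false = 442 true annual layers after the volcanic sulfate spike.
1898 − 442 = 1456 CE.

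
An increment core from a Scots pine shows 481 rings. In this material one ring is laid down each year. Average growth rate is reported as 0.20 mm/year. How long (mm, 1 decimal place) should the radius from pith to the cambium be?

The record spans 481 years at 0.20 mm per year.
481 years at 0.20 mm/year gives 0.20 × 481 = 96.2 mm.

96.2 mm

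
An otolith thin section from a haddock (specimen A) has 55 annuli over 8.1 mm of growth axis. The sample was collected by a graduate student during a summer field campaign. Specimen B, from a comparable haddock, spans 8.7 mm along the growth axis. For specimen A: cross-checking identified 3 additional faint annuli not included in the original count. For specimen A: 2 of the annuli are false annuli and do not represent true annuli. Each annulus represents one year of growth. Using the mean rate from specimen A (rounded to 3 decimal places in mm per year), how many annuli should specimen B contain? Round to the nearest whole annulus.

60 annuli

Specimen A: correcting the raw count gives 55 − 2 + 3 = 56 true annuli.
A: Mean rate = 8.1 mm / 56 years ≈ 0.145 mm/year.
Specimen B: 8.7 mm / 0.145 mm per year = 60.00 years ≈ 60 annuli.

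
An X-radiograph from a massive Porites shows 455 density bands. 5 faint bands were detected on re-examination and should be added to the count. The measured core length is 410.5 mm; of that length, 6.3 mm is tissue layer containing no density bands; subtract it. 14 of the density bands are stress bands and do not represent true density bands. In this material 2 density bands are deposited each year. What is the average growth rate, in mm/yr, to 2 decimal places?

True density band count = 455 − 14 + 5 = 446.
Dividing by 2 density bands per year: 446 / 2 = 223 years.
Net length = 410.5 − 6.3 = 404.2 mm.
Mean rate = 404.2 mm / 223 years ≈ 1.81 mm/yr.

1.81 mm/yr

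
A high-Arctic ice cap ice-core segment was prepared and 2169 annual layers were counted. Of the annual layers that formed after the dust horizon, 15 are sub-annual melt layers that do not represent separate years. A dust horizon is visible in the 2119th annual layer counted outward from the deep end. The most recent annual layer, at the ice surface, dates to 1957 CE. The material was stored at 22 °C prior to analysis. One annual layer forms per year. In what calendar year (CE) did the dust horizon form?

2169 − 2119 = 50 annual layers lie beyond the dust horizon toward the ice surface.
Removing the 15 false annual layers leaves 50 − 15 = 35 true annual layers beyond the dust horizon.
The annual layer at the ice surface is 1957 CE, so the dust horizon dates to 1957 − 35 = 1922 CE.

1922 CE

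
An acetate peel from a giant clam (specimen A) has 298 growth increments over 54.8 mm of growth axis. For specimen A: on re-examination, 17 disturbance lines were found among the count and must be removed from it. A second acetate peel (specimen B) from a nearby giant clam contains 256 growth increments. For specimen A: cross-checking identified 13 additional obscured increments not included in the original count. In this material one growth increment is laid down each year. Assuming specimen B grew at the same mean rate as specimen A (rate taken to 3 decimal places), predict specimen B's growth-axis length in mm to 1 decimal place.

Specimen A: correcting the raw count gives 298 − 17 + 13 = 294 true growth increments.
A: Extension rate ≈ 54.8 / 294 = 0.186 mm/year.
Length of B = 0.186 × 256 = 47.6 mm.

47.6 mm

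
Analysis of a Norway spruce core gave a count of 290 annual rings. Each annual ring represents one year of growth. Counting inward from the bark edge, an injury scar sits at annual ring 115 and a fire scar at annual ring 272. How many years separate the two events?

157 years

Separation: 272 − 115 = 157 annual rings.
At one annual ring per year, 157 years elapsed between them.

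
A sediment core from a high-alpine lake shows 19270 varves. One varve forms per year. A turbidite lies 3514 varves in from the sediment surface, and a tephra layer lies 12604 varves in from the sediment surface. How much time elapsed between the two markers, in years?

12604 − 3514 = 9090 varves lie between the two events.
That is 9090 years at one varve per year.

9090 years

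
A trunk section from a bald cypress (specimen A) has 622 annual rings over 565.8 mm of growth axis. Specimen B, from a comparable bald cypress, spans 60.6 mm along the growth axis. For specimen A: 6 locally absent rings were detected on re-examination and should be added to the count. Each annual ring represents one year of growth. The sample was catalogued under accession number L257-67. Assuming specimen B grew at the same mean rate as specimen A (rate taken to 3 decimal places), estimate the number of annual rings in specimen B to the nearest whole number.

Specimen A: correcting the raw count gives 622 + 6 = 628 true annual rings.
A: Mean rate = 565.8 mm / 628 years ≈ 0.901 mm per year.
For B, 60.6 / 0.901 = 67.26 years ≈ 67 annual rings.

67 annual rings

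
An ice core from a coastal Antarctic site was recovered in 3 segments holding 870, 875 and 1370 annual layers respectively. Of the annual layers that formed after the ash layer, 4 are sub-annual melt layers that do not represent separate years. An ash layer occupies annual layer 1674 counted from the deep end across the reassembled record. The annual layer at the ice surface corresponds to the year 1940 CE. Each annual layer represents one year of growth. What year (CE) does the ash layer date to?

Total annual layers = 870 + 875 + 1370 = 3115.
Between annual layer 1674 and the ice surface there are 3115 − 1674 = 1441 annual layers.
Removing the 4 false annual layers leaves 1441 − 4 = 1437 true annual layers beyond the ash layer.
Counting back 1437 years from 1940 CE places the ash layer in 1940 − 1437 = 503 CE.

503 CE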